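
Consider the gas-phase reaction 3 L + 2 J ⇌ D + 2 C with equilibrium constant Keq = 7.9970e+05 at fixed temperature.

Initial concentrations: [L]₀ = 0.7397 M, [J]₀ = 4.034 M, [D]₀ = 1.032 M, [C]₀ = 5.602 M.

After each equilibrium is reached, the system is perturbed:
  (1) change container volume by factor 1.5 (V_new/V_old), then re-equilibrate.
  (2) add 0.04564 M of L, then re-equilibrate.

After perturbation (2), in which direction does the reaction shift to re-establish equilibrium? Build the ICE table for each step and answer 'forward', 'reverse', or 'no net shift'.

Direction: forward

Q₀ = 4.917 vs Keq = 7.9970e+05 ⇒ Q<K, forward
Step 1:
                    L           J           D           C
  init         0.7397       4.034       1.032       5.602
  Δ            -0.723      -0.482       0.241       0.482
  eq          0.01672       3.552       1.273       6.084
  solve Keq expr → x = 0.241; check Q = 7.9970e+05
Then change container volume by factor 1.5 (V_new/V_old).
Step 2:
                    L           J           D           C
  init        0.01114       2.368      0.8487       4.056
  Δ          0.003437    0.002291   -0.001146   -0.002291
  eq          0.01458        2.37      0.8475       4.054
  solve Keq expr → x = -0.001146; check Q = 7.9970e+05
Then add 0.04564 M of L.
Step 3:
                    L           J           D           C
  init        0.06022        2.37      0.8475       4.054
  Δ          -0.04535    -0.03024     0.01512     0.03024
  eq          0.01487        2.34      0.8626       4.084
  solve Keq expr → x = 0.01512; check Q = 7.9970e+05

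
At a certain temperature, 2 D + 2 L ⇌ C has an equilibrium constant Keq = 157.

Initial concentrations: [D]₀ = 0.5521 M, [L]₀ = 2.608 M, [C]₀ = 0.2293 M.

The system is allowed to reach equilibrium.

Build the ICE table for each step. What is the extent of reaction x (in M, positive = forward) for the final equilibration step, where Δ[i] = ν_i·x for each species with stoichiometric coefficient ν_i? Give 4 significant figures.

Q₀ = 0.1106 vs Keq = 157 ⇒ Q<K, forward
Step 1:
                  D         L         C
  Initial    0.5521     2.608    0.2293
  Change    -0.5252   -0.5252    0.2626
  Equil     0.02688     2.083    0.4919
  solve Keq expr → x = 0.2626; check Q = 157

x = 0.2626 M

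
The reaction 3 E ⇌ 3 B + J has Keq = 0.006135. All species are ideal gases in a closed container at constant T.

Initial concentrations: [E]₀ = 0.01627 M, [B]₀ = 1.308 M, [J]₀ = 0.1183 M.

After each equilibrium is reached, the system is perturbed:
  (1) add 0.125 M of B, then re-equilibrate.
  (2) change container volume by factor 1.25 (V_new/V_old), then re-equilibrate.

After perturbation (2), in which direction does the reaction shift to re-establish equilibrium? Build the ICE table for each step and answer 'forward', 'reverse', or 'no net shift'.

Direction: forward

Q₀ = 6.1467e+04 vs Keq = 0.006135 ⇒ Q>K, reverse
Step 1:
                    E           B           J
  init        0.01627       1.308      0.1183
  Δ            0.3538     -0.3538     -0.1179
  eq           0.3701      0.9542  3.5799e-04
  solve Keq expr → x = -0.1179; check Q = 0.006135
Then add 0.125 M of B.
Step 2:
                    E           B           J
  init         0.3701       1.079  3.5799e-04
  Δ        3.2897e-04 -3.2897e-04 -1.0966e-04
  eq           0.3704       1.079  2.4834e-04
  solve Keq expr → x = -1.0966e-04; check Q = 0.006135
Then change container volume by factor 1.25 (V_new/V_old).
Step 3:
                    E           B           J
  init         0.2963      0.8631  1.9867e-04
  Δ       -1.4751e-04  1.4751e-04  4.9169e-05
  eq           0.2962      0.8632  2.4784e-04
  solve Keq expr → x = 4.9169e-05; check Q = 0.006135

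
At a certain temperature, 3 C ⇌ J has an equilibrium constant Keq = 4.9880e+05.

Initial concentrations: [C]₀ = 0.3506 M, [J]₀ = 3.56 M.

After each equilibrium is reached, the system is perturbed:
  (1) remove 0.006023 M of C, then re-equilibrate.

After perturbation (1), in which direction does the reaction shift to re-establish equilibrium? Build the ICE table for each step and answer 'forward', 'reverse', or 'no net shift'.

Q₀ = 82.61 vs Keq = 4.9880e+05 ⇒ Q<K, forward
Step 1:
                  C         J
  Initial    0.3506      3.56
  Change    -0.3311    0.1104
  Equil     0.01945      3.67
  solve Keq expr → x = 0.1104; check Q = 4.9880e+05
Then remove 0.006023 M of C.
Step 2:
                  C         J
  Initial   0.01343      3.67
  Change   0.006019 -0.002006
  Equil     0.01945     3.668
  solve Keq expr → x = -0.002006; check Q = 4.9880e+05

Direction: reverse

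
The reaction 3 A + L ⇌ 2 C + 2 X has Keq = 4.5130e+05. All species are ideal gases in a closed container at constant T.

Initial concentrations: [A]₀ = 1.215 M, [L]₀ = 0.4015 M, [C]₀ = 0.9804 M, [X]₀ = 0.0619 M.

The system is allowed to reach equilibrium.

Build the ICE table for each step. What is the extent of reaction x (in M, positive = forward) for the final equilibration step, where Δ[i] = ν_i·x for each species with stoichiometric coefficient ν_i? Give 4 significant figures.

x = 0.3837 M

Q₀ = 0.005114 vs Keq = 4.5130e+05 ⇒ Q<K, forward
Step 1:
                   A          L          C          X
  init         1.215     0.4015     0.9804     0.0619
  Δ           -1.151    -0.3837     0.7674     0.7674
  eq         0.06393    0.01781      1.748     0.8293
  solve Keq expr → x = 0.3837; check Q = 4.5130e+05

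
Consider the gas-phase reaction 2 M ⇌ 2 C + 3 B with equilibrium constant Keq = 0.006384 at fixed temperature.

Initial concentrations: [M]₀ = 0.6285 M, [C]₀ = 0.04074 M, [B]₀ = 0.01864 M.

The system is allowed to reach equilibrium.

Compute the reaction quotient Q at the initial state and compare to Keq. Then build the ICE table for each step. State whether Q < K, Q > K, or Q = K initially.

Q₀ = 2.7213e-08 vs Keq = 0.006384 ⇒ Q<K, forward
Step 1:
                  M         C         B
  init       0.6285   0.04074   0.01864
  Δ         -0.1832    0.1832    0.2747
  eq         0.4453    0.2239    0.2934
  solve Keq expr → x = 0.09158; check Q = 0.006384

Q₀ = 2.7213e-08; Q < K (proceeds forward)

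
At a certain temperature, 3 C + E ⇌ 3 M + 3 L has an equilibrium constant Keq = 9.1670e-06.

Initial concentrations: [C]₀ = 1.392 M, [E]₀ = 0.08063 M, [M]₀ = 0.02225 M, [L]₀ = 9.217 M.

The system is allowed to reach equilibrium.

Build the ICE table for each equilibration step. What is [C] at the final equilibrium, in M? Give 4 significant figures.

[C]_eq = 1.413 M

Q₀ = 0.03966 vs Keq = 9.1670e-06 ⇒ Q>K, reverse
Step 1:
                    C           E           M           L
  Initial       1.392     0.08063     0.02225       9.217
  Change      0.02082    0.006941    -0.02082    -0.02082
  Equil         1.413     0.08757    0.001428       9.196
  solve Keq expr → x = -0.006941; check Q = 9.1670e-06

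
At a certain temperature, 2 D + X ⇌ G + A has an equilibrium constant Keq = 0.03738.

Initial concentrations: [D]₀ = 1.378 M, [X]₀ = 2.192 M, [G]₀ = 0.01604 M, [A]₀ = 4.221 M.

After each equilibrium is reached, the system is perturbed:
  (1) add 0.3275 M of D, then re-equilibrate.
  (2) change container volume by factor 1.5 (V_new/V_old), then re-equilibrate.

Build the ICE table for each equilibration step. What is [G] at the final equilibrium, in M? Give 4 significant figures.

Q₀ = 0.01627 vs Keq = 0.03738 ⇒ Q<K, forward
Step 1:
                  D         X         G         A
  Initial     1.378     2.192   0.01604     4.221
  Change   -0.03686  -0.01843   0.01843   0.01843
  Equil       1.341     2.174   0.03447     4.239
  solve Keq expr → x = 0.01843; check Q = 0.03738
Then add 0.3275 M of D.
Step 2:
                  D         X         G         A
  Initial     1.669     2.174   0.03447     4.239
  Change   -0.03251  -0.01625   0.01625   0.01625
  Equil       1.636     2.157   0.05072     4.256
  solve Keq expr → x = 0.01625; check Q = 0.03738
Then change container volume by factor 1.5 (V_new/V_old).
Step 3:
                  D         X         G         A
  Initial     1.091     1.438   0.03382     2.837
  Change    0.02035   0.01017  -0.01017  -0.01017
  Equil       1.111     1.448   0.02364     2.827
  solve Keq expr → x = -0.01017; check Q = 0.03738

[G]_eq = 0.02364 M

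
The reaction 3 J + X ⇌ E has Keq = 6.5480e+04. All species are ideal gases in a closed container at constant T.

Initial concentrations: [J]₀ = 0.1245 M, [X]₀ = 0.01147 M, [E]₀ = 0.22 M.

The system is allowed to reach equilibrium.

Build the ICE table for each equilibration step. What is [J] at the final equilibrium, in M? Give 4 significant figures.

[J]_eq = 0.1004 M

Q₀ = 9939 vs Keq = 6.5480e+04 ⇒ Q<K, forward
Step 1:
                  J         X         E
  I          0.1245   0.01147      0.22
  C        -0.02409  -0.00803   0.00803
  E          0.1004   0.00344     0.228
  solve Keq expr → x = 0.00803; check Q = 6.5480e+04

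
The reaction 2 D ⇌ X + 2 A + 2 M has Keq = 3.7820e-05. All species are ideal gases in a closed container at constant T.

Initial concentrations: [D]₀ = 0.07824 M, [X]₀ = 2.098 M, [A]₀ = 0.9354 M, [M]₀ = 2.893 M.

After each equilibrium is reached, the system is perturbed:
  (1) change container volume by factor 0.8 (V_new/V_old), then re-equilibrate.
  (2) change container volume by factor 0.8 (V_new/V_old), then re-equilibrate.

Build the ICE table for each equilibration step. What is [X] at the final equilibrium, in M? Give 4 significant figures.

[X]_eq = 2.548 M

Q₀ = 2510 vs Keq = 3.7820e-05 ⇒ Q>K, reverse
Step 1:
                   D          X          A          M
  I          0.07824      2.098     0.9354      2.893
  C           0.9329    -0.4665    -0.9329    -0.9329
  E            1.011      1.632   0.002484       1.96
  solve Keq expr → x = -0.4665; check Q = 3.7820e-05
Then change container volume by factor 0.8 (V_new/V_old).
Step 2:
                   D          X          A          M
  I            1.264      2.039   0.003105       2.45
  C       8.8056e-04 -4.4028e-04 -8.8056e-04 -8.8056e-04
  E            1.265      2.039   0.002224      2.449
  solve Keq expr → x = -4.4028e-04; check Q = 3.7820e-05
Then change container volume by factor 0.8 (V_new/V_old).
Step 3:
                   D          X          A          M
  I            1.581      2.549    0.00278      3.062
  C       7.8917e-04 -3.9459e-04 -7.8917e-04 -7.8917e-04
  E            1.582      2.548   0.001991      3.061
  solve Keq expr → x = -3.9459e-04; check Q = 3.7820e-05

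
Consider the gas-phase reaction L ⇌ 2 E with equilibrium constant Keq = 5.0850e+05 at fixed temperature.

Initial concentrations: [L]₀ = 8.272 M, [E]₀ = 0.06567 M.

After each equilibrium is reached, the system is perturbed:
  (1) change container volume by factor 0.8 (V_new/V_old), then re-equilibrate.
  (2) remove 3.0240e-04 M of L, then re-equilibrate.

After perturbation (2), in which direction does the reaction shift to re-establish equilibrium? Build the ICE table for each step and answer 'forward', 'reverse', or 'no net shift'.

Direction: reverse

Q₀ = 5.2134e-04 vs Keq = 5.0850e+05 ⇒ Q<K, forward
Step 1:
                  L         E
  Initial     8.272   0.06567
  Change     -8.271     16.54
  Equil   5.4247e-04     16.61
  solve Keq expr → x = 8.271; check Q = 5.0850e+05
Then change container volume by factor 0.8 (V_new/V_old).
Step 2:
                  L         E
  Initial 6.7809e-04     20.76
  Change  1.6949e-04 -3.3899e-04
  Equil   8.4758e-04     20.76
  solve Keq expr → x = -1.6949e-04; check Q = 5.0850e+05
Then remove 3.0240e-04 M of L.
Step 3:
                  L         E
  Initial 5.4518e-04     20.76
  Change  3.0235e-04 -6.0470e-04
  Equil   8.4753e-04     20.76
  solve Keq expr → x = -3.0235e-04; check Q = 5.0850e+05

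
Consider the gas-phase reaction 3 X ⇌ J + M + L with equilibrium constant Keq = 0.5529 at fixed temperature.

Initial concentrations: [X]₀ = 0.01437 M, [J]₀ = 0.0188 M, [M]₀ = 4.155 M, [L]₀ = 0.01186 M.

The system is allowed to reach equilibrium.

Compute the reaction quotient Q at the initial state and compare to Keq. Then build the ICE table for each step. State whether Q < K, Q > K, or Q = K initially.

Q₀ = 312.2; Q > K (proceeds reverse)

Q₀ = 312.2 vs Keq = 0.5529 ⇒ Q>K, reverse
Step 1:
                  X         J         M         L
  I         0.01437    0.0188     4.155   0.01186
  C         0.03111  -0.01037  -0.01037  -0.01037
  E         0.04548  0.008429     4.145  0.001489
  solve Keq expr → x = -0.01037; check Q = 0.5529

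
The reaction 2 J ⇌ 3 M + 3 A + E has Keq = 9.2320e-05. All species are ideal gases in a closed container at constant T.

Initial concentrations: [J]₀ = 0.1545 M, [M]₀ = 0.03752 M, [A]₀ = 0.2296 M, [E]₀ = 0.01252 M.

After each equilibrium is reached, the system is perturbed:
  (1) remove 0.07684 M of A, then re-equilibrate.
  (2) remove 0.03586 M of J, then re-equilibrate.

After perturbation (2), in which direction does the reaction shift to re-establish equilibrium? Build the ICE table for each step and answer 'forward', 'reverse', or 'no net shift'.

Q₀ = 3.3531e-07 vs Keq = 9.2320e-05 ⇒ Q<K, forward
Step 1:
                   J          M          A          E
  init        0.1545    0.03752     0.2296    0.01252
  Δ         -0.04544    0.06816    0.06816    0.02272
  eq          0.1091     0.1057     0.2978    0.03524
  solve Keq expr → x = 0.02272; check Q = 9.2320e-05
Then remove 0.07684 M of A.
Step 2:
                   J          M          A          E
  init        0.1091     0.1057     0.2209    0.03524
  Δ        -0.009721    0.01458    0.01458   0.004861
  eq         0.09934     0.1203     0.2355     0.0401
  solve Keq expr → x = 0.004861; check Q = 9.2320e-05
Then remove 0.03586 M of J.
Step 3:
                   J          M          A          E
  init       0.06348     0.1203     0.2355     0.0401
  Δ          0.00878   -0.01317   -0.01317   -0.00439
  eq         0.07226     0.1071     0.2223    0.03571
  solve Keq expr → x = -0.00439; check Q = 9.2320e-05

Direction: reverse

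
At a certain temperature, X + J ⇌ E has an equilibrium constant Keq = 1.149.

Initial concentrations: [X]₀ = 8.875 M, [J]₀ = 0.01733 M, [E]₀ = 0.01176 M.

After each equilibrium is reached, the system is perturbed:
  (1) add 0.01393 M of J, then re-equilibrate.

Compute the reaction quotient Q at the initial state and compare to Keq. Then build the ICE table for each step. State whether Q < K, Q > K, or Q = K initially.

Q₀ = 0.07646; Q < K (proceeds forward)

Q₀ = 0.07646 vs Keq = 1.149 ⇒ Q<K, forward
Step 1:
                  X         J         E
  init        8.875   0.01733   0.01176
  Δ        -0.01473  -0.01473   0.01473
  eq           8.86  0.002602   0.02649
  solve Keq expr → x = 0.01473; check Q = 1.149
Then add 0.01393 M of J.
Step 2:
                  X         J         E
  init         8.86   0.01653   0.02649
  Δ        -0.01268  -0.01268   0.01268
  eq          8.848  0.003853   0.03917
  solve Keq expr → x = 0.01268; check Q = 1.149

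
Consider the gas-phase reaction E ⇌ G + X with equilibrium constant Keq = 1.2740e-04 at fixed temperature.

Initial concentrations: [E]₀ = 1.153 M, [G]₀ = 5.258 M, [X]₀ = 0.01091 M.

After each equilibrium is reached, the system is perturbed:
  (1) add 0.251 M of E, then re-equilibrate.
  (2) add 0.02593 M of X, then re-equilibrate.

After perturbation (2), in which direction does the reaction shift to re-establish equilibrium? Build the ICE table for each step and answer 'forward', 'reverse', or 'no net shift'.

Direction: reverse

Q₀ = 0.04975 vs Keq = 1.2740e-04 ⇒ Q>K, reverse
Step 1:
                    E           G           X
  init          1.153       5.258     0.01091
  Δ           0.01088    -0.01088    -0.01088
  eq            1.164       5.247  2.8259e-05
  solve Keq expr → x = -0.01088; check Q = 1.2740e-04
Then add 0.251 M of E.
Step 2:
                    E           G           X
  init          1.415       5.247  2.8259e-05
  Δ       -6.0941e-06  6.0941e-06  6.0941e-06
  eq            1.415       5.247  3.4353e-05
  solve Keq expr → x = 6.0941e-06; check Q = 1.2740e-04
Then add 0.02593 M of X.
Step 3:
                    E           G           X
  init          1.415       5.247     0.02596
  Δ           0.02593    -0.02593    -0.02593
  eq            1.441       5.221  3.5156e-05
  solve Keq expr → x = -0.02593; check Q = 1.2740e-04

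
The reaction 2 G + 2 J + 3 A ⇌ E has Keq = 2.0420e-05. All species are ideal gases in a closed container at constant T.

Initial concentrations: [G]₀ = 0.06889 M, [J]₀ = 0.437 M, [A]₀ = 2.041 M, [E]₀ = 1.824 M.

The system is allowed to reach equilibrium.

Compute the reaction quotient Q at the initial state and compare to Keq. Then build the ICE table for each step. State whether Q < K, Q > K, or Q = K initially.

Q₀ = 236.7 vs Keq = 2.0420e-05 ⇒ Q>K, reverse
Step 1:
                  G         J         A         E
  init      0.06889     0.437     2.041     1.824
  Δ           2.797     2.797     4.196    -1.399
  eq          2.866     3.234     6.237    0.4255
  solve Keq expr → x = -1.399; check Q = 2.0420e-05

Q₀ = 236.7; Q > K (proceeds reverse)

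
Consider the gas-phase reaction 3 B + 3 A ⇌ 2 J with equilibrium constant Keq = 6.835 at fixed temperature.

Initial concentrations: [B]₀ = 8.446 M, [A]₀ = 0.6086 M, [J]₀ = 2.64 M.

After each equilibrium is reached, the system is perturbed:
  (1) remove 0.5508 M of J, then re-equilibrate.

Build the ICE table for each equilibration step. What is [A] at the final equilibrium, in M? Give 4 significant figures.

[A]_eq = 0.1192 M

Q₀ = 0.05132 vs Keq = 6.835 ⇒ Q<K, forward
Step 1:
                  B         A         J
  I           8.446    0.6086      2.64
  C         -0.4725   -0.4725     0.315
  E           7.973    0.1361     2.955
  solve Keq expr → x = 0.1575; check Q = 6.835
Then remove 0.5508 M of J.
Step 2:
                  B         A         J
  I           7.973    0.1361     2.404
  C        -0.01686  -0.01686   0.01124
  E           7.957    0.1192     2.415
  solve Keq expr → x = 0.005621; check Q = 6.835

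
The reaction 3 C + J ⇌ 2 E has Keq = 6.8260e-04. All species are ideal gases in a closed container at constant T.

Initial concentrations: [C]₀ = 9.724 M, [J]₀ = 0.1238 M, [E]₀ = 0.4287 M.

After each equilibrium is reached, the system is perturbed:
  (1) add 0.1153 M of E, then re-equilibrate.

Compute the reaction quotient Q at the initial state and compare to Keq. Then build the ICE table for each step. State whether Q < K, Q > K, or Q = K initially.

Q₀ = 0.001615; Q > K (proceeds reverse)

Q₀ = 0.001615 vs Keq = 6.8260e-04 ⇒ Q>K, reverse
Step 1:
                    C           J           E
  init          9.724      0.1238      0.4287
  Δ            0.1411     0.04705    -0.09409
  eq            9.865      0.1708      0.3346
  solve Keq expr → x = -0.04705; check Q = 6.8260e-04
Then add 0.1153 M of E.
Step 2:
                    C           J           E
  init          9.865      0.1708      0.4499
  Δ            0.1116     0.03719    -0.07439
  eq            9.977       0.208      0.3755
  solve Keq expr → x = -0.03719; check Q = 6.8260e-04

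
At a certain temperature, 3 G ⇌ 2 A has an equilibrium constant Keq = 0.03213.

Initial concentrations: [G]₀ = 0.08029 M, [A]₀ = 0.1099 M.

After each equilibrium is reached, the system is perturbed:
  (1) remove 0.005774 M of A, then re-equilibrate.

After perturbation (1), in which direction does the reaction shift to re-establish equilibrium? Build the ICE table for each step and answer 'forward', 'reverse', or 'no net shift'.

Direction: forward

Q₀ = 23.34 vs Keq = 0.03213 ⇒ Q>K, reverse
Step 1:
                  G         A
  Initial   0.08029    0.1099
  Change     0.1375  -0.09168
  Equil      0.2178   0.01822
  solve Keq expr → x = -0.04584; check Q = 0.03213
Then remove 0.005774 M of A.
Step 2:
                  G         A
  Initial    0.2178   0.01245
  Change  -0.007299  0.004866
  Equil      0.2105   0.01731
  solve Keq expr → x = 0.002433; check Q = 0.03213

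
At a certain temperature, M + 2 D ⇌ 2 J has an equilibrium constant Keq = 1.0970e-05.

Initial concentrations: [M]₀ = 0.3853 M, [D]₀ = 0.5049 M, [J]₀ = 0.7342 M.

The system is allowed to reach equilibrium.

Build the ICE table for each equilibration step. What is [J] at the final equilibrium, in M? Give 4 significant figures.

[J]_eq = 0.003545 M

Q₀ = 5.488 vs Keq = 1.0970e-05 ⇒ Q>K, reverse
Step 1:
                    M           D           J
  I            0.3853      0.5049      0.7342
  C            0.3653      0.7307     -0.7307
  E            0.7506       1.236    0.003545
  solve Keq expr → x = -0.3653; check Q = 1.0970e-05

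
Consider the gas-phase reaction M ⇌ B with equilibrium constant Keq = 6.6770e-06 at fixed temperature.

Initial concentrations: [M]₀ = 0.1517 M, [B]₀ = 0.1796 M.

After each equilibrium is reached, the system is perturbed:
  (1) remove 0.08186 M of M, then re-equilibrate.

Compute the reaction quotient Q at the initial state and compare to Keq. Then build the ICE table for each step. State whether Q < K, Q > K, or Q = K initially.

Q₀ = 1.184 vs Keq = 6.6770e-06 ⇒ Q>K, reverse
Step 1:
                   M          B
  Initial     0.1517     0.1796
  Change      0.1796    -0.1796
  Equil       0.3313 2.2121e-06
  solve Keq expr → x = -0.1796; check Q = 6.6770e-06
Then remove 0.08186 M of M.
Step 2:
                   M          B
  Initial     0.2494 2.2121e-06
  Change  5.4658e-07 -5.4658e-07
  Equil       0.2494 1.6655e-06
  solve Keq expr → x = -5.4658e-07; check Q = 6.6770e-06

Q₀ = 1.184; Q > K (proceeds reverse)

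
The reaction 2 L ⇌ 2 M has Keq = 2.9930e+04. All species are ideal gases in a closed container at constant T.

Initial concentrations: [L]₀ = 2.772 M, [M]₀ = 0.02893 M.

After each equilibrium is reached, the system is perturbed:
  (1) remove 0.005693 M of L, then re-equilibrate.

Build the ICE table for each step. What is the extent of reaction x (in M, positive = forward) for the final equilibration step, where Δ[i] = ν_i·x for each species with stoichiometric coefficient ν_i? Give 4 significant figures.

x = -0.00283 M

Q₀ = 1.0892e-04 vs Keq = 2.9930e+04 ⇒ Q<K, forward
Step 1:
                    L           M
  init          2.772     0.02893
  Δ            -2.756       2.756
  eq           0.0161       2.785
  solve Keq expr → x = 1.378; check Q = 2.9930e+04
Then remove 0.005693 M of L.
Step 2:
                    L           M
  init         0.0104       2.785
  Δ           0.00566    -0.00566
  eq          0.01606       2.779
  solve Keq expr → x = -0.00283; check Q = 2.9930e+04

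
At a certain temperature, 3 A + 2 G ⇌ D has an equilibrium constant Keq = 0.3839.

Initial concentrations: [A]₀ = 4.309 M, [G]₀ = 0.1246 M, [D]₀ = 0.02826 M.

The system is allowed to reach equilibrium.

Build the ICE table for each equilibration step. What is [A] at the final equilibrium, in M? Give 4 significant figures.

[A]_eq = 4.195 M

Q₀ = 0.02275 vs Keq = 0.3839 ⇒ Q<K, forward
Step 1:
                   A          G          D
  init         4.309     0.1246    0.02826
  Δ          -0.1143    -0.0762     0.0381
  eq           4.195     0.0484    0.06636
  solve Keq expr → x = 0.0381; check Q = 0.3839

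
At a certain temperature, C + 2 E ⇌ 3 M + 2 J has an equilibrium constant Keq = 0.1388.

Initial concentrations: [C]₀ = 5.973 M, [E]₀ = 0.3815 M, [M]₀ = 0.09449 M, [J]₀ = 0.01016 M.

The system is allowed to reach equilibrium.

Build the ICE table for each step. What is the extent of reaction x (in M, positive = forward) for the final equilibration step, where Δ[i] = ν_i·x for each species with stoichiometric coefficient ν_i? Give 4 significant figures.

Q₀ = 1.0018e-07 vs Keq = 0.1388 ⇒ Q<K, forward
Step 1:
                   C          E          M          J
  Initial      5.973     0.3815    0.09449    0.01016
  Change     -0.1354    -0.2709     0.4063     0.2709
  Equil        5.838     0.1106     0.5008      0.281
  solve Keq expr → x = 0.1354; check Q = 0.1388

x = 0.1354 M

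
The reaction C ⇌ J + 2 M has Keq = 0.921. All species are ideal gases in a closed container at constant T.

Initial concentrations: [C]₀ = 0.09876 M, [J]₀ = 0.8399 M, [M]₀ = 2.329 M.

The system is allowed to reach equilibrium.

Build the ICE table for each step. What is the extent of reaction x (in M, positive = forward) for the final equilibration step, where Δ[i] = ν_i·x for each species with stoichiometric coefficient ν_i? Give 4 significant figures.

Q₀ = 46.13 vs Keq = 0.921 ⇒ Q>K, reverse
Step 1:
                    C           J           M
  I           0.09876      0.8399       2.329
  C            0.5111     -0.5111      -1.022
  E            0.6098      0.3288       1.307
  solve Keq expr → x = -0.5111; check Q = 0.921

x = -0.5111 M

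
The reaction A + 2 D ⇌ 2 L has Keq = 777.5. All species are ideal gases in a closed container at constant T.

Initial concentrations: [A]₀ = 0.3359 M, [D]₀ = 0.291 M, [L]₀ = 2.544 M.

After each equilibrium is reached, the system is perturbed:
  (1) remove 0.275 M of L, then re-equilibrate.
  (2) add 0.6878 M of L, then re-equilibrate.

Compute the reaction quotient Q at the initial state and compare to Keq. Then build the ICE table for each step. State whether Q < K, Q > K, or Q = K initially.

Q₀ = 227.5; Q < K (proceeds forward)

Q₀ = 227.5 vs Keq = 777.5 ⇒ Q<K, forward
Step 1:
                  A         D         L
  Initial    0.3359     0.291     2.544
  Change   -0.05558   -0.1112    0.1112
  Equil      0.2803    0.1798     2.655
  solve Keq expr → x = 0.05558; check Q = 777.5
Then remove 0.275 M of L.
Step 2:
                  A         D         L
  Initial    0.2803    0.1798      2.38
  Change  -0.007663  -0.01533   0.01533
  Equil      0.2727    0.1645     2.395
  solve Keq expr → x = 0.007663; check Q = 777.5
Then add 0.6878 M of L.
Step 3:
                  A         D         L
  Initial    0.2727    0.1645     3.083
  Change    0.01888   0.03776  -0.03776
  Equil      0.2915    0.2023     3.046
  solve Keq expr → x = -0.01888; check Q = 777.5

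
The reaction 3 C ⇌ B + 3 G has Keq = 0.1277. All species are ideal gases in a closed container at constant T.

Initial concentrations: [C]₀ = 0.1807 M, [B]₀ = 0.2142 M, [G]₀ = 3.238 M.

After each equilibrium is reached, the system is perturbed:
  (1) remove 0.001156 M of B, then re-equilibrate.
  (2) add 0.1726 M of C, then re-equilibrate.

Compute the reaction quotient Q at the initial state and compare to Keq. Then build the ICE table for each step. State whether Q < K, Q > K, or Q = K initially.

Q₀ = 1232; Q > K (proceeds reverse)

Q₀ = 1232 vs Keq = 0.1277 ⇒ Q>K, reverse
Step 1:
                  C         B         G
  init       0.1807    0.2142     3.238
  Δ           0.631   -0.2103    -0.631
  eq         0.8117  0.003855     2.607
  solve Keq expr → x = -0.2103; check Q = 0.1277
Then remove 0.001156 M of B.
Step 2:
                  C         B         G
  init       0.8117  0.002699     2.607
  Δ       -0.003285  0.001095  0.003285
  eq         0.8084  0.003794      2.61
  solve Keq expr → x = 0.001095; check Q = 0.1277
Then add 0.1726 M of C.
Step 3:
                  C         B         G
  init        0.981  0.003794      2.61
  Δ       -0.008261  0.002754  0.008261
  eq         0.9728  0.006548     2.619
  solve Keq expr → x = 0.002754; check Q = 0.1277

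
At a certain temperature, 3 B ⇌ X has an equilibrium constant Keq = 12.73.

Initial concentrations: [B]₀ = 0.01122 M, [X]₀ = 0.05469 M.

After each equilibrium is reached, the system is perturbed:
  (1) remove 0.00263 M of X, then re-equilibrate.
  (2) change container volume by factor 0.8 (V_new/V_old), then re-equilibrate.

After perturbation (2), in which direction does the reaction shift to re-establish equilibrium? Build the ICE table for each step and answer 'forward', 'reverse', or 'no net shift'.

Direction: forward

Q₀ = 3.8719e+04 vs Keq = 12.73 ⇒ Q>K, reverse
Step 1:
                    B           X
  Initial     0.01122     0.05469
  Change       0.1047    -0.03488
  Equil        0.1159     0.01981
  solve Keq expr → x = -0.03488; check Q = 12.73
Then remove 0.00263 M of X.
Step 2:
                    B           X
  Initial      0.1159     0.01718
  Change     -0.00316    0.001053
  Equil        0.1127     0.01823
  solve Keq expr → x = 0.001053; check Q = 12.73
Then change container volume by factor 0.8 (V_new/V_old).
Step 3:
                    B           X
  Initial      0.1409     0.02279
  Change     -0.01249    0.004163
  Equil        0.1284     0.02695
  solve Keq expr → x = 0.004163; check Q = 12.73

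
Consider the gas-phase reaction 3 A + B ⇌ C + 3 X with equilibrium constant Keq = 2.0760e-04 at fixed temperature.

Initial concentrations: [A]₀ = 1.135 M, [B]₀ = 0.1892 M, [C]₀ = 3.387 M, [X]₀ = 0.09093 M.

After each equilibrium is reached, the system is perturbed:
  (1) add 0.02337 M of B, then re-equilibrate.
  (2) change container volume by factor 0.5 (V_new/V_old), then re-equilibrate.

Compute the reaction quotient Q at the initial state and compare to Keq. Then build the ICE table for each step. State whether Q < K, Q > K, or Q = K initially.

Q₀ = 0.009205; Q > K (proceeds reverse)

Q₀ = 0.009205 vs Keq = 2.0760e-04 ⇒ Q>K, reverse
Step 1:
                  A         B         C         X
  init        1.135    0.1892     3.387   0.09093
  Δ         0.06279   0.02093  -0.02093  -0.06279
  eq          1.198    0.2101     3.366   0.02814
  solve Keq expr → x = -0.02093; check Q = 2.0760e-04
Then add 0.02337 M of B.
Step 2:
                  A         B         C         X
  init        1.198    0.2335     3.366   0.02814
  Δ       -9.6866e-04 -3.2289e-04 3.2289e-04 9.6866e-04
  eq          1.197    0.2332     3.366    0.0291
  solve Keq expr → x = 3.2289e-04; check Q = 2.0760e-04
Then change container volume by factor 0.5 (V_new/V_old).
Step 3:
                  A         B         C         X
  init        2.394    0.4664     6.733   0.05821
  Δ               0         0         0         0
  eq          2.394    0.4664     6.733   0.05821
  solve Keq expr → x = 0; check Q = 2.0760e-04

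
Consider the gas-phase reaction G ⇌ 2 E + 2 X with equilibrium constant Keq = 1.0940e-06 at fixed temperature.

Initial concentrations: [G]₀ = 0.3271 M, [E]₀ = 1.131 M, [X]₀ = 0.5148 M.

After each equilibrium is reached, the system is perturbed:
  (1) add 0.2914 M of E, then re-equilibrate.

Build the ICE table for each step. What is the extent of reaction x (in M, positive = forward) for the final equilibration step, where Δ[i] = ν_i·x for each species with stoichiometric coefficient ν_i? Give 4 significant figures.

Q₀ = 1.036 vs Keq = 1.0940e-06 ⇒ Q>K, reverse
Step 1:
                    G           E           X
  Initial      0.3271       1.131      0.5148
  Change       0.2568     -0.5135     -0.5135
  Equil        0.5839      0.6175    0.001294
  solve Keq expr → x = -0.2568; check Q = 1.0940e-06
Then add 0.2914 M of E.
Step 2:
                    G           E           X
  Initial      0.5839      0.9089    0.001294
  Change   2.0720e-04 -4.1440e-04 -4.1440e-04
  Equil        0.5841      0.9085  8.7988e-04
  solve Keq expr → x = -2.0720e-04; check Q = 1.0940e-06

x = -2.0720e-04 M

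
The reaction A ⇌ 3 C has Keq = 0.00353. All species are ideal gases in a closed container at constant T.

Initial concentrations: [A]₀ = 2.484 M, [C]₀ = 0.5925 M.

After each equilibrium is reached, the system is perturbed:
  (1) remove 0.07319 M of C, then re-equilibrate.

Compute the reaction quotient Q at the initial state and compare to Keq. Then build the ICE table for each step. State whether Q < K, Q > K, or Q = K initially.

Q₀ = 0.08374; Q > K (proceeds reverse)

Q₀ = 0.08374 vs Keq = 0.00353 ⇒ Q>K, reverse
Step 1:
                   A          C
  init         2.484     0.5925
  Δ           0.1276    -0.3828
  eq           2.612     0.2097
  solve Keq expr → x = -0.1276; check Q = 0.00353
Then remove 0.07319 M of C.
Step 2:
                   A          C
  init         2.612     0.1365
  Δ         -0.02418    0.07254
  eq           2.587      0.209
  solve Keq expr → x = 0.02418; check Q = 0.00353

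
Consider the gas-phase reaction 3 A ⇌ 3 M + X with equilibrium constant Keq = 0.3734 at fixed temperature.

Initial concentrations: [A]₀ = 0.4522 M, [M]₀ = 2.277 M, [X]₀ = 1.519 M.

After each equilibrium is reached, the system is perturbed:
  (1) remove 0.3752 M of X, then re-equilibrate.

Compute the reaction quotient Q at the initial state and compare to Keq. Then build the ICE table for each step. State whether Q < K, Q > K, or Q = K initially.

Q₀ = 193.9 vs Keq = 0.3734 ⇒ Q>K, reverse
Step 1:
                  A         M         X
  Initial    0.4522     2.277     1.519
  Change      1.162    -1.162   -0.3873
  Equil       1.614     1.115     1.132
  solve Keq expr → x = -0.3873; check Q = 0.3734
Then remove 0.3752 M of X.
Step 2:
                  A         M         X
  Initial     1.614     1.115    0.7565
  Change   -0.08159   0.08159    0.0272
  Equil       1.532     1.197    0.7837
  solve Keq expr → x = 0.0272; check Q = 0.3734

Q₀ = 193.9; Q > K (proceeds reverse)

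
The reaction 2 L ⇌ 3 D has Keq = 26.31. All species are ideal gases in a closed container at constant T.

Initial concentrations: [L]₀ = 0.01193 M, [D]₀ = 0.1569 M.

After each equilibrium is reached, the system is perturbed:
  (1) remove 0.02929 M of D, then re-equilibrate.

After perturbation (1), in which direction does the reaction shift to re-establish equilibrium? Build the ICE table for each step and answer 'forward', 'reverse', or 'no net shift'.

Q₀ = 27.14 vs Keq = 26.31 ⇒ Q>K, reverse
Step 1:
                   L          D
  Initial    0.01193     0.1569
  Change  1.5882e-04 -2.3824e-04
  Equil      0.01209     0.1567
  solve Keq expr → x = -7.9412e-05; check Q = 26.31
Then remove 0.02929 M of D.
Step 2:
                   L          D
  Initial    0.01209     0.1274
  Change   -0.002787    0.00418
  Equil     0.009302     0.1316
  solve Keq expr → x = 0.001393; check Q = 26.31

Direction: forward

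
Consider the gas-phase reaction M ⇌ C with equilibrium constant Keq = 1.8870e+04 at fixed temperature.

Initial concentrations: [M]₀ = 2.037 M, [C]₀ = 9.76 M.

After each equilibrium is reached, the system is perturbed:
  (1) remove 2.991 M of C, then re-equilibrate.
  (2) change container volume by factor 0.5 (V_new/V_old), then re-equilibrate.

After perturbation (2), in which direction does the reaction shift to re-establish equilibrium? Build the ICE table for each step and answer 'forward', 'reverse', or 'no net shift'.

Direction: no net shift

Q₀ = 4.791 vs Keq = 1.8870e+04 ⇒ Q<K, forward
Step 1:
                   M          C
  I            2.037       9.76
  C           -2.036      2.036
  E       6.2514e-04       11.8
  solve Keq expr → x = 2.036; check Q = 1.8870e+04
Then remove 2.991 M of C.
Step 2:
                   M          C
  I       6.2514e-04      8.805
  C       -1.5850e-04 1.5850e-04
  E       4.6664e-04      8.806
  solve Keq expr → x = 1.5850e-04; check Q = 1.8870e+04
Then change container volume by factor 0.5 (V_new/V_old).
Step 3:
                   M          C
  I       9.3328e-04      17.61
  C                0          0
  E       9.3328e-04      17.61
  solve Keq expr → x = 0; check Q = 1.8870e+04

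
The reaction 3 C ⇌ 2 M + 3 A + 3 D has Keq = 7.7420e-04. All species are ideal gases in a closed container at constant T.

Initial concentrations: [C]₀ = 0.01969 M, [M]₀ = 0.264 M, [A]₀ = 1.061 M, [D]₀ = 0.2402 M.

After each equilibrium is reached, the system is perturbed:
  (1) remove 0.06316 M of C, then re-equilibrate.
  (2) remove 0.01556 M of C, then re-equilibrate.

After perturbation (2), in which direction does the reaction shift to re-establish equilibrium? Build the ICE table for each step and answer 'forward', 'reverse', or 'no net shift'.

Q₀ = 151.1 vs Keq = 7.7420e-04 ⇒ Q>K, reverse
Step 1:
                    C           M           A           D
  init        0.01969       0.264       1.061      0.2402
  Δ            0.1707     -0.1138     -0.1707     -0.1707
  eq           0.1904      0.1502      0.8903      0.0695
  solve Keq expr → x = -0.0569; check Q = 7.7420e-04
Then remove 0.06316 M of C.
Step 2:
                    C           M           A           D
  init         0.1272      0.1502      0.8903      0.0695
  Δ           0.01451   -0.009675    -0.01451    -0.01451
  eq           0.1417      0.1405      0.8758     0.05498
  solve Keq expr → x = -0.004837; check Q = 7.7420e-04
Then remove 0.01556 M of C.
Step 3:
                    C           M           A           D
  init         0.1262      0.1405      0.8758     0.05498
  Δ          0.003753   -0.002502   -0.003753   -0.003753
  eq           0.1299       0.138       0.872     0.05123
  solve Keq expr → x = -0.001251; check Q = 7.7420e-04

Direction: reverse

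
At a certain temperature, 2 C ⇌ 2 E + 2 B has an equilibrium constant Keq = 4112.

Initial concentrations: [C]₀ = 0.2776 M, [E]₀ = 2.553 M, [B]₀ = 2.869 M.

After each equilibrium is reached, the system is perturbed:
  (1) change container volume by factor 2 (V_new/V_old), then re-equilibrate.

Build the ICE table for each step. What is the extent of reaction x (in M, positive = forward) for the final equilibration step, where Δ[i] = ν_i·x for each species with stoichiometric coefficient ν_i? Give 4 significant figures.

Q₀ = 696.2 vs Keq = 4112 ⇒ Q<K, forward
Step 1:
                    C           E           B
  Initial      0.2776       2.553       2.869
  Change      -0.1503      0.1503      0.1503
  Equil        0.1273       2.703       3.019
  solve Keq expr → x = 0.07516; check Q = 4112
Then change container volume by factor 2 (V_new/V_old).
Step 2:
                    C           E           B
  Initial     0.06364       1.352        1.51
  Change     -0.03045     0.03045     0.03045
  Equil       0.03319       1.382        1.54
  solve Keq expr → x = 0.01522; check Q = 4112

x = 0.01522 M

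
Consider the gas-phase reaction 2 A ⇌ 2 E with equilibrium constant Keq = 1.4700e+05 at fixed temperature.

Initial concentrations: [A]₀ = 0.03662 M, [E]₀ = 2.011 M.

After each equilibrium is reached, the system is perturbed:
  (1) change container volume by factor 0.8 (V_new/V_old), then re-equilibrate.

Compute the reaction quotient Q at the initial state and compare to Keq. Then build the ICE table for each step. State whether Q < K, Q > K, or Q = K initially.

Q₀ = 3016; Q < K (proceeds forward)

Q₀ = 3016 vs Keq = 1.4700e+05 ⇒ Q<K, forward
Step 1:
                    A           E
  Initial     0.03662       2.011
  Change     -0.03129     0.03129
  Equil      0.005327       2.042
  solve Keq expr → x = 0.01565; check Q = 1.4700e+05
Then change container volume by factor 0.8 (V_new/V_old).
Step 2:
                    A           E
  Initial    0.006658       2.553
  Change            0           0
  Equil      0.006658       2.553
  solve Keq expr → x = 0; check Q = 1.4700e+05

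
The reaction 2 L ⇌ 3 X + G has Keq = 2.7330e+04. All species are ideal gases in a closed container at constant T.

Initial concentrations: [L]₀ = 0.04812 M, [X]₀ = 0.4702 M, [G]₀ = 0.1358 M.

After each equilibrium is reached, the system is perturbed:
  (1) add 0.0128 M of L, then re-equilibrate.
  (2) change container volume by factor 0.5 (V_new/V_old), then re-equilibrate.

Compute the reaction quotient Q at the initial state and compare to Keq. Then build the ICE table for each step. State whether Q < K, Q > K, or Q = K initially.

Q₀ = 6.097; Q < K (proceeds forward)

Q₀ = 6.097 vs Keq = 2.7330e+04 ⇒ Q<K, forward
Step 1:
                  L         X         G
  Initial   0.04812    0.4702    0.1358
  Change   -0.04716   0.07074   0.02358
  Equil   9.6077e-04    0.5409    0.1594
  solve Keq expr → x = 0.02358; check Q = 2.7330e+04
Then add 0.0128 M of L.
Step 2:
                  L         X         G
  Initial   0.01376    0.5409    0.1594
  Change   -0.01273   0.01909  0.006364
  Equil    0.001032      0.56    0.1657
  solve Keq expr → x = 0.006364; check Q = 2.7330e+04
Then change container volume by factor 0.5 (V_new/V_old).
Step 3:
                  L         X         G
  Initial  0.002064      1.12    0.3315
  Change   0.002041 -0.003061  -0.00102
  Equil    0.004105     1.117    0.3305
  solve Keq expr → x = -0.00102; check Q = 2.7330e+04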